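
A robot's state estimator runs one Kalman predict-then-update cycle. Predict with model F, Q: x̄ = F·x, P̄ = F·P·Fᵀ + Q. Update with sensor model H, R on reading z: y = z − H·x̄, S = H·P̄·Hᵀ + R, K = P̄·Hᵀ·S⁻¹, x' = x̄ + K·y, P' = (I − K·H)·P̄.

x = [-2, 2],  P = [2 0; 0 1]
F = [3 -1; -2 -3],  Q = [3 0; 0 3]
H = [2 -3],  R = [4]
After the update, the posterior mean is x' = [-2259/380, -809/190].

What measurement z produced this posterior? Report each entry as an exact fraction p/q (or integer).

z = [1]

x̄ = F·x = [-8, -2]
P̄ = F·P·Fᵀ + Q = [22 -9; -9 20]
S = H·P̄·Hᵀ + R = [380]
K = P̄·Hᵀ·S⁻¹ = [71/380; -39/190]
x' − x̄ = [781/380, -429/190] = K·y
y = (KᵀK)⁻¹·Kᵀ·(x' − x̄) = [11]
z = y + H·x̄ = [11] + [-10] = [1]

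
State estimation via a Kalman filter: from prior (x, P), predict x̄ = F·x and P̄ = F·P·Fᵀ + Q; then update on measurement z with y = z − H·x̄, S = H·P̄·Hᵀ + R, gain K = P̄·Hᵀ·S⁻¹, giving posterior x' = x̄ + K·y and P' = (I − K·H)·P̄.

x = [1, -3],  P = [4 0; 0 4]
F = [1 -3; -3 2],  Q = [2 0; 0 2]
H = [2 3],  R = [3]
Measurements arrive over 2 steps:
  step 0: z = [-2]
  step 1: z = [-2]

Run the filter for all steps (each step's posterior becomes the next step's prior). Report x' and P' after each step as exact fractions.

step 0: x' = [142/15, -7], P' = [986/25 -132/5; -132/5 18]
step 1: x' = [166177/49039, -7636/2581], P' = [667542/49039 -24510/2581; -24510/2581 17924/2581]

step 0: x̄ = F·x = [10, -9]
step 0: P̄ = F·P·Fᵀ + Q = [42 -36; -36 54]
step 0: y = z − H·x̄ = [5]
step 0: S = H·P̄·Hᵀ + R = [225]
step 0: K = P̄·Hᵀ·S⁻¹ = [-8/75; 2/5]
step 0: x' = x̄ + K·y = [142/15, -7]
step 0: P' = (I − K·H)·P̄ = [986/25 -132/5; -132/5 18]
step 1: x̄ = F·x = [457/15, -212/5]
step 1: P̄ = F·P·Fᵀ + Q = [9046/25 -12918/25; -12918/25 18644/25]
step 1: y = z − H·x̄ = [964/15]
step 1: S = H·P̄·Hᵀ + R = [49039/25]
step 1: K = P̄·Hᵀ·S⁻¹ = [-20662/49039; 1584/2581]
step 1: x' = x̄ + K·y = [166177/49039, -7636/2581]
step 1: P' = (I − K·H)·P̄ = [667542/49039 -24510/2581; -24510/2581 17924/2581]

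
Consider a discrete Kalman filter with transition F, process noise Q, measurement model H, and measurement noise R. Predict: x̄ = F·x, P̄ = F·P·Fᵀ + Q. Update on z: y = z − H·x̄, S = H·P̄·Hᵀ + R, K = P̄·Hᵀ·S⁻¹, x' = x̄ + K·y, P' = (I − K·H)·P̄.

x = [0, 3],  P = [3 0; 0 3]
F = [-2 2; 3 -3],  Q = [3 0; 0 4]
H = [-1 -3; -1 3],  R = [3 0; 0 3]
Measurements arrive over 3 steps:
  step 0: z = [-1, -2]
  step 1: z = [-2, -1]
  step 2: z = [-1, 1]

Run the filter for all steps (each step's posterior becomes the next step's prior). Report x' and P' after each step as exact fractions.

step 0: x̄ = F·x = [6, -9]
step 0: P̄ = F·P·Fᵀ + Q = [27 -36; -36 58]
step 0: y = z − H·x̄ = [-22, 31]
step 0: S = H·P̄·Hᵀ + R = [336 -495; -495 768]
step 0: K = P̄·Hᵀ·S⁻¹ = [-513/1447 -585/1447; -226/1447 250/1447]
step 0: x' = x̄ + K·y = [1833/1447, -301/1447]
step 0: P' = (I − K·H)·P̄ = [1647/1447 -36/1447; -36/1447 238/1447]
step 1: x̄ = F·x = [-4268/1447, 6402/1447]
step 1: P̄ = F·P·Fᵀ + Q = [12169/1447 -11742/1447; -11742/1447 23401/1447]
step 1: y = z − H·x̄ = [12044/1447, -24921/1447]
step 1: S = H·P̄·Hᵀ + R = [156667/1447 -198440/1447; -198440/1447 297571/1447]
step 1: K = P̄·Hᵀ·S⁻¹ = [-586033/1668077 -656485/1668077; -261491/1668077 284975/1668077]
step 1: x' = x̄ + K·y = [1508451/1668077, 295625/1668077]
step 1: P' = (I − K·H)·P̄ = [1863777/1668077 -35226/1668077; -35226/1668077 273233/1668077]
step 2: x̄ = F·x = [-2425652/1668077, 3638478/1668077]
step 2: P̄ = F·P·Fᵀ + Q = [13834079/1668077 -13244772/1668077; -13244772/1668077 26539466/1668077]
step 2: y = z − H·x̄ = [6821705/1668077, -11673009/1668077]
step 2: S = H·P̄·Hᵀ + R = [178224872/1668077 -225021115/1668077; -225021115/1668077 337162136/1668077]
step 2: K = P̄·Hᵀ·S⁻¹ = [-663726503/1889636257 -743195135/1889636257; -296249206/1889636257 322738750/1889636257]
step 2: x' = x̄ + K·y = [-261392532/1889636257, 651734258/1889636257]
step 2: P' = (I − K·H)·P̄ = [2110382457/1889636257 -39734316/1889636257; -39734316/1889636257 309493978/1889636257]

step 0: x' = [1833/1447, -301/1447], P' = [1647/1447 -36/1447; -36/1447 238/1447]
step 1: x' = [1508451/1668077, 295625/1668077], P' = [1863777/1668077 -35226/1668077; -35226/1668077 273233/1668077]
step 2: x' = [-261392532/1889636257, 651734258/1889636257], P' = [2110382457/1889636257 -39734316/1889636257; -39734316/1889636257 309493978/1889636257]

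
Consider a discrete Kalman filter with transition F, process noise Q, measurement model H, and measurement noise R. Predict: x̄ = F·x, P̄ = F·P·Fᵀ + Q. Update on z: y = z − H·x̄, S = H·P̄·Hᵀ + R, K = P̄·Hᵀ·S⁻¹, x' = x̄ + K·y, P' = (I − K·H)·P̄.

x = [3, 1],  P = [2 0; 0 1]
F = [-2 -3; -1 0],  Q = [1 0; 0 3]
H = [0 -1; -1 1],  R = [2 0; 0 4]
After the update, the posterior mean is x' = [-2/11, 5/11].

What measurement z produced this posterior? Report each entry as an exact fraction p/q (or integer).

x̄ = F·x = [-9, -3]
P̄ = F·P·Fᵀ + Q = [18 4; 4 5]
S = H·P̄·Hᵀ + R = [7 -1; -1 19]
K = P̄·Hᵀ·S⁻¹ = [-15/22 -17/22; -47/66 1/66]
x' − x̄ = [97/11, 38/11] = K·y
y = (KᵀK)⁻¹·Kᵀ·(x' − x̄) = [-5, -7]
z = y + H·x̄ = [-5, -7] + [3, 6] = [-2, -1]

z = [-2, -1]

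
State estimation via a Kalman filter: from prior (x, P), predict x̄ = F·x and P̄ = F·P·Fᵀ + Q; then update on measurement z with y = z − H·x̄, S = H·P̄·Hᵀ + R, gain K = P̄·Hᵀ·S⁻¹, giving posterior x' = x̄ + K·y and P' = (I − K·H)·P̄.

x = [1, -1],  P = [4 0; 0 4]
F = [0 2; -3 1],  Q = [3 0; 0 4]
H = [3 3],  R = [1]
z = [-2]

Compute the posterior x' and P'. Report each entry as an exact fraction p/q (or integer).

x̄ = F·x = [-2, -4]
P̄ = F·P·Fᵀ + Q = [19 8; 8 44]
y = z − H·x̄ = [16]
S = H·P̄·Hᵀ + R = [712]
K = P̄·Hᵀ·S⁻¹ = [81/712; 39/178]
x' = x̄ + K·y = [-16/89, -44/89]
P' = (I − K·H)·P̄ = [6967/712 -1735/178; -1735/178 874/89]

x' = [-16/89, -44/89]
P' = [6967/712 -1735/178; -1735/178 874/89]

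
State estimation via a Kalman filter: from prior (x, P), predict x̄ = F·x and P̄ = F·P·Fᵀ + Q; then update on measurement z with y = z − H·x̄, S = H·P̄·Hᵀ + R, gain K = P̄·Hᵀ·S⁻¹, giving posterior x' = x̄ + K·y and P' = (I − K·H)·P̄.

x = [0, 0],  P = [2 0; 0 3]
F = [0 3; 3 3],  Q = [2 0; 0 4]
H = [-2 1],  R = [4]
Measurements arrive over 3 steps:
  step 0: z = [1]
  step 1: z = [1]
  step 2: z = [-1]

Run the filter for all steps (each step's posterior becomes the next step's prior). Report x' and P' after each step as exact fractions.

step 0: x' = [-31/61, -5/61], P' = [808/61 1492/61; 1492/61 2964/61]
step 1: x' = [-8182/2017, -14486/2017], P' = [140050/2017 266608/2017; 266608/2017 514056/2017]
step 2: x' = [-472684/560141, -1463651/560141], P' = [47554874/560141 90639548/560141; 90639548/560141 174563124/560141]

step 0: x̄ = F·x = [0, 0]
step 0: P̄ = F·P·Fᵀ + Q = [29 27; 27 49]
step 0: y = z − H·x̄ = [1]
step 0: S = H·P̄·Hᵀ + R = [61]
step 0: K = P̄·Hᵀ·S⁻¹ = [-31/61; -5/61]
step 0: x' = x̄ + K·y = [-31/61, -5/61]
step 0: P' = (I − K·H)·P̄ = [808/61 1492/61; 1492/61 2964/61]
step 1: x̄ = F·x = [-15/61, -108/61]
step 1: P̄ = F·P·Fᵀ + Q = [26798/61 40104/61; 40104/61 61048/61]
step 1: y = z − H·x̄ = [139/61]
step 1: S = H·P̄·Hᵀ + R = [8068/61]
step 1: K = P̄·Hᵀ·S⁻¹ = [-3373/2017; -4790/2017]
step 1: x' = x̄ + K·y = [-8182/2017, -14486/2017]
step 1: P' = (I − K·H)·P̄ = [140050/2017 266608/2017; 266608/2017 514056/2017]
step 2: x̄ = F·x = [-43458/2017, -68004/2017]
step 2: P̄ = F·P·Fᵀ + Q = [4630538/2017 7025976/2017; 7025976/2017 10693966/2017]
step 2: y = z − H·x̄ = [-20929/2017]
step 2: S = H·P̄·Hᵀ + R = [1120282/2017]
step 2: K = P̄·Hᵀ·S⁻¹ = [-1117550/560141; -1678993/560141]
step 2: x' = x̄ + K·y = [-472684/560141, -1463651/560141]
step 2: P' = (I − K·H)·P̄ = [47554874/560141 90639548/560141; 90639548/560141 174563124/560141]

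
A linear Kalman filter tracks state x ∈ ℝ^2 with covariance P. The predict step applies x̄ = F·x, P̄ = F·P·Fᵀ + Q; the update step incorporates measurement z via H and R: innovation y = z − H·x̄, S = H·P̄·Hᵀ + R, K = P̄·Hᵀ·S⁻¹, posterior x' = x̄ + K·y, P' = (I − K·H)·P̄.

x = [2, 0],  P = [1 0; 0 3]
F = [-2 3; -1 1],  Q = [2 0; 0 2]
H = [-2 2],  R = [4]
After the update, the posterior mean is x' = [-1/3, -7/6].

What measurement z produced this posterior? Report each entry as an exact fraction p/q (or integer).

x̄ = F·x = [-4, -2]
P̄ = F·P·Fᵀ + Q = [33 11; 11 6]
S = H·P̄·Hᵀ + R = [72]
K = P̄·Hᵀ·S⁻¹ = [-11/18; -5/36]
x' − x̄ = [11/3, 5/6] = K·y
y = (KᵀK)⁻¹·Kᵀ·(x' − x̄) = [-6]
z = y + H·x̄ = [-6] + [4] = [-2]

z = [-2]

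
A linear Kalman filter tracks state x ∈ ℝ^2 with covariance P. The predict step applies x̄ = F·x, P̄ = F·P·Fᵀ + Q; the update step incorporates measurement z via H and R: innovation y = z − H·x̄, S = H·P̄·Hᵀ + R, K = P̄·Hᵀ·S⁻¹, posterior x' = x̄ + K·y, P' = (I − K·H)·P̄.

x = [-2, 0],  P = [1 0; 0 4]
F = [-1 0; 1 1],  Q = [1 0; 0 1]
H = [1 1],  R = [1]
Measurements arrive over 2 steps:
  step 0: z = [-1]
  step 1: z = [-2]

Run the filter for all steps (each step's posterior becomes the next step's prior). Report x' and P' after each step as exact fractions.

step 0: x̄ = F·x = [2, -2]
step 0: P̄ = F·P·Fᵀ + Q = [2 -1; -1 6]
step 0: y = z − H·x̄ = [-1]
step 0: S = H·P̄·Hᵀ + R = [7]
step 0: K = P̄·Hᵀ·S⁻¹ = [1/7; 5/7]
step 0: x' = x̄ + K·y = [13/7, -19/7]
step 0: P' = (I − K·H)·P̄ = [13/7 -12/7; -12/7 17/7]
step 1: x̄ = F·x = [-13/7, -6/7]
step 1: P̄ = F·P·Fᵀ + Q = [20/7 -1/7; -1/7 13/7]
step 1: y = z − H·x̄ = [5/7]
step 1: S = H·P̄·Hᵀ + R = [38/7]
step 1: K = P̄·Hᵀ·S⁻¹ = [1/2; 6/19]
step 1: x' = x̄ + K·y = [-3/2, -12/19]
step 1: P' = (I − K·H)·P̄ = [3/2 -1; -1 25/19]

step 0: x' = [13/7, -19/7], P' = [13/7 -12/7; -12/7 17/7]
step 1: x' = [-3/2, -12/19], P' = [3/2 -1; -1 25/19]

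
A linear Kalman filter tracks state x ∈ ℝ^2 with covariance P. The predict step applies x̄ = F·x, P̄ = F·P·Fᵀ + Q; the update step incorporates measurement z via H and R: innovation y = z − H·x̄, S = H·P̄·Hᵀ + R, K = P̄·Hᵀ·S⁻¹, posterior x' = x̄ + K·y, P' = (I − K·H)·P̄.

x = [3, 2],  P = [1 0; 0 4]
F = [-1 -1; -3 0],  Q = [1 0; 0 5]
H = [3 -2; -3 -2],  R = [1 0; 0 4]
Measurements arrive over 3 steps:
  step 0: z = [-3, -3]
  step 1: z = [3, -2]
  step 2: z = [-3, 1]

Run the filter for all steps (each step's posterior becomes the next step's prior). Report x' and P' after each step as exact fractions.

step 0: x' = [-827/5623, 6987/5623], P' = [762/5623 681/5623; 681/5623 3431/11246]
step 1: x' = [2521888/3594749, -1131673/3594749], P' = [459304/3594749 406674/3594749; 406674/3594749 5276629/17973745]
step 2: x' = [-9409553007/14010685717, 5677393576/14010685717], P' = [1786570528/14010685717 1580588274/14010685717; 1580588274/14010685717 4107597145/14010685717]

step 0: x̄ = F·x = [-5, -9]
step 0: P̄ = F·P·Fᵀ + Q = [6 3; 3 14]
step 0: y = z − H·x̄ = [-6, -36]
step 0: S = H·P̄·Hᵀ + R = [75 2; 2 150]
step 0: K = P̄·Hᵀ·S⁻¹ = [924/5623 -912/5623; -1388/5623 -2737/11246]
step 0: x' = x̄ + K·y = [-827/5623, 6987/5623]
step 0: P' = (I − K·H)·P̄ = [762/5623 681/5623; 681/5623 3431/11246]
step 1: x̄ = F·x = [-6160/5623, 2481/5623]
step 1: P̄ = F·P·Fᵀ + Q = [18925/11246 4329/5623; 4329/5623 34973/5623]
step 1: y = z − H·x̄ = [40311/5623, -24764/5623]
step 1: S = H·P̄·Hᵀ + R = [357459/11246 109459/11246; 109459/11246 598989/11246]
step 1: K = P̄·Hᵀ·S⁻¹ = [564564/3594749 -547815/3594749; -4453148/17973745 -4163342/17973745]
step 1: x' = x̄ + K·y = [2521888/3594749, -1131673/3594749]
step 1: P' = (I − K·H)·P̄ = [459304/3594749 406674/3594749; 406674/3594749 5276629/17973745]
step 2: x̄ = F·x = [-1390215/3594749, -7565664/3594749]
step 2: P̄ = F·P·Fᵀ + Q = [29613634/17973745 2597934/3594749; 2597934/3594749 22107481/3594749]
step 2: y = z − H·x̄ = [-21744930/3594749, -15707224/3594749]
step 2: S = H·P̄·Hᵀ + R = [570770031/17973745 175626914/17973745; 175626914/17973745 936443346/17973745]
step 2: K = P̄·Hᵀ·S⁻¹ = [2198535036/14010685717 -2130222033/14010685717; -3473429468/14010685717 -3239239778/14010685717]
step 2: x' = x̄ + K·y = [-9409553007/14010685717, 5677393576/14010685717]
step 2: P' = (I − K·H)·P̄ = [1786570528/14010685717 1580588274/14010685717; 1580588274/14010685717 4107597145/14010685717]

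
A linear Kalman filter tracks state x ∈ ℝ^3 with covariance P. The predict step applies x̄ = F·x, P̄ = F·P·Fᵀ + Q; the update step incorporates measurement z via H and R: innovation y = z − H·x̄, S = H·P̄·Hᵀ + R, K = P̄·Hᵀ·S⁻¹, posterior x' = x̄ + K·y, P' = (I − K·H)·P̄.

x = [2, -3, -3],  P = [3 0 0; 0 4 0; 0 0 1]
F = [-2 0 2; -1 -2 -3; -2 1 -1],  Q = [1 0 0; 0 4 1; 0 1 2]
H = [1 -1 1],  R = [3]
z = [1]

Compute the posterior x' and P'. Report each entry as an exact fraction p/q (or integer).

x̄ = F·x = [-10, 13, -4]
P̄ = F·P·Fᵀ + Q = [17 0 10; 0 32 2; 10 2 19]
y = z − H·x̄ = [28]
S = H·P̄·Hᵀ + R = [87]
K = P̄·Hᵀ·S⁻¹ = [9/29; -10/29; 9/29]
x' = x̄ + K·y = [-38/29, 97/29, 136/29]
P' = (I − K·H)·P̄ = [250/29 270/29 47/29; 270/29 628/29 328/29; 47/29 328/29 308/29]

x' = [-38/29, 97/29, 136/29]
P' = [250/29 270/29 47/29; 270/29 628/29 328/29; 47/29 328/29 308/29]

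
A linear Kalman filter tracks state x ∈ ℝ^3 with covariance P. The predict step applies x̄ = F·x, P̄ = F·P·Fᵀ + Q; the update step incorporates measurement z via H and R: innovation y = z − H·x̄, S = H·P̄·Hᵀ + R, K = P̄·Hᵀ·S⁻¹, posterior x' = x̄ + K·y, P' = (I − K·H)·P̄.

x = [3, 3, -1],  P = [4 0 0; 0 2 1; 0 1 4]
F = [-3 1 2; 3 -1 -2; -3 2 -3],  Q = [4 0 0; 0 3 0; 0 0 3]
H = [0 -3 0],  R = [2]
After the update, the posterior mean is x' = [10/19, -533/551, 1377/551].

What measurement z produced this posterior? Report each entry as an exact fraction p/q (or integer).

x̄ = F·x = [-8, 8, 0]
P̄ = F·P·Fᵀ + Q = [62 -58 17; -58 61 -17; 17 -17 71]
S = H·P̄·Hᵀ + R = [551]
K = P̄·Hᵀ·S⁻¹ = [6/19; -183/551; 51/551]
x' − x̄ = [162/19, -4941/551, 1377/551] = K·y
y = (KᵀK)⁻¹·Kᵀ·(x' − x̄) = [27]
z = y + H·x̄ = [27] + [-24] = [3]

z = [3]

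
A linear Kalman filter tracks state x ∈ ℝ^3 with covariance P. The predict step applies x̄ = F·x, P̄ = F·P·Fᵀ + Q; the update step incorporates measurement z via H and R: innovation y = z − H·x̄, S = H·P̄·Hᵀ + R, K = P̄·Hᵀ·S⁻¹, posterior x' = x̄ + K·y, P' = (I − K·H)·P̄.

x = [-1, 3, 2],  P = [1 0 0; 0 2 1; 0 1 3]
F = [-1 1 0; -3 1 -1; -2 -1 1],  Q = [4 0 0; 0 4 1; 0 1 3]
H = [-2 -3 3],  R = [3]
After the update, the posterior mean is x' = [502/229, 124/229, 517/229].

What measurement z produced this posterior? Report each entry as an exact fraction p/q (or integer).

x̄ = F·x = [4, 4, 1]
P̄ = F·P·Fᵀ + Q = [7 4 1; 4 16 4; 1 4 10]
S = H·P̄·Hᵀ + R = [229]
K = P̄·Hᵀ·S⁻¹ = [-23/229; -44/229; 16/229]
x' − x̄ = [-414/229, -792/229, 288/229] = K·y
y = (KᵀK)⁻¹·Kᵀ·(x' − x̄) = [18]
z = y + H·x̄ = [18] + [-17] = [1]

z = [1]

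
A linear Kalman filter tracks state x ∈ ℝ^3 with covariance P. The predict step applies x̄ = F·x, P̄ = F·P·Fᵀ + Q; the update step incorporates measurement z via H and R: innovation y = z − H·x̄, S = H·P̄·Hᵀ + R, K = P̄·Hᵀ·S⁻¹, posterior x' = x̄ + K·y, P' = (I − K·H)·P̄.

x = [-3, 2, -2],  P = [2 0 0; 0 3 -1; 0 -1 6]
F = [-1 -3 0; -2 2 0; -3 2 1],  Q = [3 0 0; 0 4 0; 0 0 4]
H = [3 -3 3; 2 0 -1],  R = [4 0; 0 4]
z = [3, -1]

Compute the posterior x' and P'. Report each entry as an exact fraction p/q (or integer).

x' = [121168/64455, 387748/64455, 111001/21485]
P' = [100664/64455 230264/64455 46548/21485; 230264/64455 755504/64455 175328/21485; 46548/21485 175328/21485 135108/21485]

x̄ = F·x = [-3, 10, 11]
P̄ = F·P·Fᵀ + Q = [32 -14 -9; -14 24 22; -9 22 36]
y = z − H·x̄ = [9, 16]
S = H·P̄·Hᵀ + R = [526 207; 207 204]
K = P̄·Hᵀ·S⁻¹ = [2511/21485 15421/64455; 186/21485 -16364/64455; 4746/21485 -10503/21485]
x' = x̄ + K·y = [121168/64455, 387748/64455, 111001/21485]
P' = (I − K·H)·P̄ = [100664/64455 230264/64455 46548/21485; 230264/64455 755504/64455 175328/21485; 46548/21485 175328/21485 135108/21485]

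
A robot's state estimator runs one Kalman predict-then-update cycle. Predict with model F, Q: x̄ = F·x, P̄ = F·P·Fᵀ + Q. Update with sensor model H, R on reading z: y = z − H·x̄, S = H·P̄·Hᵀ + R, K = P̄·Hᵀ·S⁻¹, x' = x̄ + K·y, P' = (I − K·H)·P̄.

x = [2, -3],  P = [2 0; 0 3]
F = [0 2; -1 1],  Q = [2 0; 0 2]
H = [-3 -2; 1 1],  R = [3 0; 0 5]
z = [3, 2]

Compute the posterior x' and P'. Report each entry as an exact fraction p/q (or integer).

x̄ = F·x = [-6, -5]
P̄ = F·P·Fᵀ + Q = [14 6; 6 7]
y = z − H·x̄ = [-25, 13]
S = H·P̄·Hᵀ + R = [229 -86; -86 38]
K = P̄·Hᵀ·S⁻¹ = [-166/653 -32/653; -49/653 225/1306]
x' = x̄ + K·y = [-184/653, -1155/1306]
P' = (I − K·H)·P̄ = [818/653 -978/653; -978/653 3081/1306]

x' = [-184/653, -1155/1306]
P' = [818/653 -978/653; -978/653 3081/1306]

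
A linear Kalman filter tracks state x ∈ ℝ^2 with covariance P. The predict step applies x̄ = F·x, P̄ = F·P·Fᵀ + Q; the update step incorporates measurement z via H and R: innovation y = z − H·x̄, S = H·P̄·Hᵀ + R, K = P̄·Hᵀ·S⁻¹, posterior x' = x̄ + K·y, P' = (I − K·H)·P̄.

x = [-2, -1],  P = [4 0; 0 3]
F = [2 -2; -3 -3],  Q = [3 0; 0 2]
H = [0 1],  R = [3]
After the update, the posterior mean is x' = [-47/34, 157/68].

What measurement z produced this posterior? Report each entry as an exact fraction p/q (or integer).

x̄ = F·x = [-2, 9]
P̄ = F·P·Fᵀ + Q = [31 -6; -6 65]
S = H·P̄·Hᵀ + R = [68]
K = P̄·Hᵀ·S⁻¹ = [-3/34; 65/68]
x' − x̄ = [21/34, -455/68] = K·y
y = (KᵀK)⁻¹·Kᵀ·(x' − x̄) = [-7]
z = y + H·x̄ = [-7] + [9] = [2]

z = [2]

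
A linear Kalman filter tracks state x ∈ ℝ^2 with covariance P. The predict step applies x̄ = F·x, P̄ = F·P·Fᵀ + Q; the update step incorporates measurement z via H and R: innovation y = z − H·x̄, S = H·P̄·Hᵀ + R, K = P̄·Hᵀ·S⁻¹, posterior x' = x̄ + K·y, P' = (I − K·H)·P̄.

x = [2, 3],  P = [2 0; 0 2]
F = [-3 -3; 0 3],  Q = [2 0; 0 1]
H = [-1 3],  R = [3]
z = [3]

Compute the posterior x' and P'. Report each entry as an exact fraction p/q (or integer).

x' = [-303/80, -9/64]
P' = [231/20 57/16; 57/16 91/64]

x̄ = F·x = [-15, 9]
P̄ = F·P·Fᵀ + Q = [38 -18; -18 19]
y = z − H·x̄ = [-39]
S = H·P̄·Hᵀ + R = [320]
K = P̄·Hᵀ·S⁻¹ = [-23/80; 15/64]
x' = x̄ + K·y = [-303/80, -9/64]
P' = (I − K·H)·P̄ = [231/20 57/16; 57/16 91/64]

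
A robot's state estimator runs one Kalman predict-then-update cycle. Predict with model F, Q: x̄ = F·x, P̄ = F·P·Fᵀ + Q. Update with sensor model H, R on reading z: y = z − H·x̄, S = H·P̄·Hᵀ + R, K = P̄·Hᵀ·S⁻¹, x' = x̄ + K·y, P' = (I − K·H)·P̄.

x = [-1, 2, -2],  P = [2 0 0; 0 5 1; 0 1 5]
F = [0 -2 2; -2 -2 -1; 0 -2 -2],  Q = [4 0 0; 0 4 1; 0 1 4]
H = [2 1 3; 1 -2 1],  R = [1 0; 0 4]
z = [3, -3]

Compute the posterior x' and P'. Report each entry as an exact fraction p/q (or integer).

x̄ = F·x = [-8, 0, 0]
P̄ = F·P·Fᵀ + Q = [36 8 0; 8 41 37; 0 37 52]
y = z − H·x̄ = [19, 5]
S = H·P̄·Hᵀ + R = [908 -63; -63 76]
K = P̄·Hᵀ·S⁻¹ = [7340/65039 23200/65039; 10437/65039 -23012/65039; 13282/65039 -7817/65039]
x' = x̄ + K·y = [-264852/65039, 83243/65039, 213273/65039]
P' = (I − K·H)·P̄ = [1290204/65039 145592/65039 -906220/65039; 145592/65039 61739/65039 -114162/65039; -906220/65039 -114162/65039 646628/65039]

x' = [-264852/65039, 83243/65039, 213273/65039]
P' = [1290204/65039 145592/65039 -906220/65039; 145592/65039 61739/65039 -114162/65039; -906220/65039 -114162/65039 646628/65039]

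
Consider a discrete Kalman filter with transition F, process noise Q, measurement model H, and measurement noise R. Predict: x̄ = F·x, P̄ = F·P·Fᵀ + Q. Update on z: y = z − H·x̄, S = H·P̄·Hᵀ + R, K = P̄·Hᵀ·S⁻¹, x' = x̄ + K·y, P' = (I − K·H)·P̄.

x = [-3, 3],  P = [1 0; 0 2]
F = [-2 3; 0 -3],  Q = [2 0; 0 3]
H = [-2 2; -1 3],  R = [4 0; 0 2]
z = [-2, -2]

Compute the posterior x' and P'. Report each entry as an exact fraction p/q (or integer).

x̄ = F·x = [15, -9]
P̄ = F·P·Fᵀ + Q = [24 -18; -18 21]
y = z − H·x̄ = [46, 40]
S = H·P̄·Hᵀ + R = [328 318; 318 323]
K = P̄·Hᵀ·S⁻¹ = [-582/1205 282/1205; -141/1205 441/1205]
x' = x̄ + K·y = [2583/1205, 309/1205]
P' = (I − K·H)·P̄ = [2028/1205 864/1205; 864/1205 582/1205]

x' = [2583/1205, 309/1205]
P' = [2028/1205 864/1205; 864/1205 582/1205]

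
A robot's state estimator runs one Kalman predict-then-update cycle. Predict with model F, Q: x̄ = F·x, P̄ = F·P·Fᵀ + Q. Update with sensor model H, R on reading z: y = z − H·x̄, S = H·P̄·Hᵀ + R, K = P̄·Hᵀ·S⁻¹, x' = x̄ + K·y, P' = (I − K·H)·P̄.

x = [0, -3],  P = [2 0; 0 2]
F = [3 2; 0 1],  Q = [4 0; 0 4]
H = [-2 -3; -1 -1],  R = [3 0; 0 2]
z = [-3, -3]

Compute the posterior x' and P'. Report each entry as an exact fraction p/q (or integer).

x' = [1086/373, -315/373]
P' = [1812/373 -1218/373; -1218/373 920/373]

x̄ = F·x = [-6, -3]
P̄ = F·P·Fᵀ + Q = [30 4; 4 6]
y = z − H·x̄ = [-24, -12]
S = H·P̄·Hᵀ + R = [225 98; 98 46]
K = P̄·Hᵀ·S⁻¹ = [10/373 -297/373; -108/373 149/373]
x' = x̄ + K·y = [1086/373, -315/373]
P' = (I − K·H)·P̄ = [1812/373 -1218/373; -1218/373 920/373]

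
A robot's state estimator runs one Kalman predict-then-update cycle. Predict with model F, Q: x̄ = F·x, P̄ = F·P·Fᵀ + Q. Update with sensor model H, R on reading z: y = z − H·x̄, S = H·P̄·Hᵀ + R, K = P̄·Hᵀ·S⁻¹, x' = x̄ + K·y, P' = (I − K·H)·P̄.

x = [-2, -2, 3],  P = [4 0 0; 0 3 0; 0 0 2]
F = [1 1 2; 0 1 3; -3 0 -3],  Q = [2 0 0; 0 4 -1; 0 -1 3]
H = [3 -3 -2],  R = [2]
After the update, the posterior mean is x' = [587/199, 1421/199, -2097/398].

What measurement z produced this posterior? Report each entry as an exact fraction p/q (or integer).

x̄ = F·x = [2, 7, -3]
P̄ = F·P·Fᵀ + Q = [17 15 -24; 15 25 -19; -24 -19 57]
S = H·P̄·Hᵀ + R = [398]
K = P̄·Hᵀ·S⁻¹ = [27/199; 4/199; -129/398]
x' − x̄ = [189/199, 28/199, -903/398] = K·y
y = (KᵀK)⁻¹·Kᵀ·(x' − x̄) = [7]
z = y + H·x̄ = [7] + [-9] = [-2]

z = [-2]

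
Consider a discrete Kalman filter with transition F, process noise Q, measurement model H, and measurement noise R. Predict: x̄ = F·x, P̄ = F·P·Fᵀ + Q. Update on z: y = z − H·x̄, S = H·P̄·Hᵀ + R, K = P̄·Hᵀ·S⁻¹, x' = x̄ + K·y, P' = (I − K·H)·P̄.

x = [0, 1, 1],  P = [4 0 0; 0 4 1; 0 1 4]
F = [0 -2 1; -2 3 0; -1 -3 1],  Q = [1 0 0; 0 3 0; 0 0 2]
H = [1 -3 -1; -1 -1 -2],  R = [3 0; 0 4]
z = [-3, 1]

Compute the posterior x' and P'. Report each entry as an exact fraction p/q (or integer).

x' = [-195/883, 3400/2649, -919/883]
P' = [1262/883 484/883 -487/883; 484/883 34994/45033 -11889/15011; -487/883 -11889/15011 22462/15011]

x̄ = F·x = [-1, 3, -2]
P̄ = F·P·Fᵀ + Q = [17 -21 23; -21 55 -25; 23 -25 40]
y = z − H·x̄ = [5, -1]
S = H·P̄·Hᵀ + R = [485 -12; -12 186]
K = P̄·Hᵀ·S⁻¹ = [99/883 -193/883; -4959/15011 2914/45033; 1642/15011 -6189/15011]
x' = x̄ + K·y = [-195/883, 3400/2649, -919/883]
P' = (I − K·H)·P̄ = [1262/883 484/883 -487/883; 484/883 34994/45033 -11889/15011; -487/883 -11889/15011 22462/15011]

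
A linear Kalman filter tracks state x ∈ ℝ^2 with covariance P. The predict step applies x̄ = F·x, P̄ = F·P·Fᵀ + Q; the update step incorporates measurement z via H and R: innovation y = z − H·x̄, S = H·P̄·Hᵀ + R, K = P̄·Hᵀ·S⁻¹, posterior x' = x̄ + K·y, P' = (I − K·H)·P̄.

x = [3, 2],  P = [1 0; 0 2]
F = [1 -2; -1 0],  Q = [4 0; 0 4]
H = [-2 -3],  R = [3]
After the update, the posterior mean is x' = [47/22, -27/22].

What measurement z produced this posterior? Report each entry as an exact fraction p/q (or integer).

z = [-1]

x̄ = F·x = [-1, -3]
P̄ = F·P·Fᵀ + Q = [13 -1; -1 5]
S = H·P̄·Hᵀ + R = [88]
K = P̄·Hᵀ·S⁻¹ = [-23/88; -13/88]
x' − x̄ = [69/22, 39/22] = K·y
y = (KᵀK)⁻¹·Kᵀ·(x' − x̄) = [-12]
z = y + H·x̄ = [-12] + [11] = [-1]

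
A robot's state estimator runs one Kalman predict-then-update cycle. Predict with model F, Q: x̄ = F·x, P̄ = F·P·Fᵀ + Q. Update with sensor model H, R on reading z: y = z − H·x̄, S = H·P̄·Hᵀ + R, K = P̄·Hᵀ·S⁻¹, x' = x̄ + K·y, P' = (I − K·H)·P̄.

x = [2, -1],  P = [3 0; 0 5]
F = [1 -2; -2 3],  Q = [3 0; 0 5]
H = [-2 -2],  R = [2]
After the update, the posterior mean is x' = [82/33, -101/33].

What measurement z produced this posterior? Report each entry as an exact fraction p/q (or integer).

z = [1]

x̄ = F·x = [4, -7]
P̄ = F·P·Fᵀ + Q = [26 -36; -36 62]
S = H·P̄·Hᵀ + R = [66]
K = P̄·Hᵀ·S⁻¹ = [10/33; -26/33]
x' − x̄ = [-50/33, 130/33] = K·y
y = (KᵀK)⁻¹·Kᵀ·(x' − x̄) = [-5]
z = y + H·x̄ = [-5] + [6] = [1]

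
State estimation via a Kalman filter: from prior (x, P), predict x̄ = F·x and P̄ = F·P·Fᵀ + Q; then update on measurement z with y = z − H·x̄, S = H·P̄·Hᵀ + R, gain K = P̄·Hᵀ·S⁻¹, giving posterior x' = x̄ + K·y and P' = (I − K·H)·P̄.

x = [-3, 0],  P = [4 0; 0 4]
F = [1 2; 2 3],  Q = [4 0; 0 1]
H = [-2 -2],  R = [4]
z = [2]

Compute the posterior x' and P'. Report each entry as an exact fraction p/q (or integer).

x' = [11/71, -86/71]
P' = [136/71 -108/71; -108/71 301/142]

x̄ = F·x = [-3, -6]
P̄ = F·P·Fᵀ + Q = [24 32; 32 53]
y = z − H·x̄ = [-16]
S = H·P̄·Hᵀ + R = [568]
K = P̄·Hᵀ·S⁻¹ = [-14/71; -85/284]
x' = x̄ + K·y = [11/71, -86/71]
P' = (I − K·H)·P̄ = [136/71 -108/71; -108/71 301/142]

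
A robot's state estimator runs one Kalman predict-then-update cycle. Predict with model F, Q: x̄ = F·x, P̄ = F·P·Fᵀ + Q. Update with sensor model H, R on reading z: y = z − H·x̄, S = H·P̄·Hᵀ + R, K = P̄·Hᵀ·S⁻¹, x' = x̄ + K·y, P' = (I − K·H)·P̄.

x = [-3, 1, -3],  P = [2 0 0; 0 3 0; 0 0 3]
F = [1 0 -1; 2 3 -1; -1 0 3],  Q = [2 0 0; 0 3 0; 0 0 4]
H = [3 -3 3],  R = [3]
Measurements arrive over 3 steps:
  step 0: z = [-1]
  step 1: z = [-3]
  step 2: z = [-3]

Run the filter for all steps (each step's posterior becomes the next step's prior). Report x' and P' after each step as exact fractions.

step 0: x̄ = F·x = [0, 0, -6]
step 0: P̄ = F·P·Fᵀ + Q = [7 7 -11; 7 41 -13; -11 -13 33]
step 0: y = z − H·x̄ = [17]
step 0: S = H·P̄·Hᵀ + R = [642]
step 0: K = P̄·Hᵀ·S⁻¹ = [-11/214; -47/214; 35/214]
step 0: x' = x̄ + K·y = [-187/214, -799/214, -689/214]
step 0: P' = (I − K·H)·P̄ = [1135/214 -53/214 -1199/214; -53/214 2147/214 2153/214; -1199/214 2153/214 3387/214]
step 1: x̄ = F·x = [251/107, -1041/107, -940/107]
step 1: P̄ = F·P·Fᵀ + Q = [3674/107 1318/107 -8046/107; 1318/107 9567/107 -644/107; -8046/107 -644/107 19834/107]
step 1: y = z − H·x̄ = [-1377/107]
step 1: S = H·P̄·Hᵀ + R = [141036/107]
step 1: K = P̄·Hᵀ·S⁻¹ = [-2845/23506; -8893/47012; 444/1679]
step 1: x' = x̄ + K·y = [91753/23506, -342933/47012, -20464/1679]
step 1: P' = (I − K·H)·P̄ = [176621/11753 -419821/23506 -55422/1679; -419821/23506 1986051/47012 100600/1679; -55422/1679 100600/1679 156466/1679]
step 2: x̄ = F·x = [378249/23506, -12685/6716, -951241/23506]
step 2: P̄ = F·P·Fᵀ + Q = [2071297/11753 -37133/3358 -5014223/11753; -37133/3358 636177/6716 175093/3358; -5014223/11753 175093/3358 12408715/11753]
step 2: y = z − H·x̄ = [432933/6716]
step 2: S = H·P̄·Hᵀ + R = [23672949/6716]
step 2: K = P̄·Hᵀ·S⁻¹ = [-1607406/7890983; -360257/7890983; 94518/192463]
step 2: x' = x̄ + K·y = [163522803/55236881, -38127496/7890983, -11869813/1347241]
step 2: P' = (I − K·H)·P̄ = [1655664478/55236881 -345930544/7890983 -99717808/1347241; -345930544/7890983 689503659/7890983 25245706/192463; -99717808/1347241 25245706/192463 277099376/1347241]

step 0: x' = [-187/214, -799/214, -689/214], P' = [1135/214 -53/214 -1199/214; -53/214 2147/214 2153/214; -1199/214 2153/214 3387/214]
step 1: x' = [91753/23506, -342933/47012, -20464/1679], P' = [176621/11753 -419821/23506 -55422/1679; -419821/23506 1986051/47012 100600/1679; -55422/1679 100600/1679 156466/1679]
step 2: x' = [163522803/55236881, -38127496/7890983, -11869813/1347241], P' = [1655664478/55236881 -345930544/7890983 -99717808/1347241; -345930544/7890983 689503659/7890983 25245706/192463; -99717808/1347241 25245706/192463 277099376/1347241]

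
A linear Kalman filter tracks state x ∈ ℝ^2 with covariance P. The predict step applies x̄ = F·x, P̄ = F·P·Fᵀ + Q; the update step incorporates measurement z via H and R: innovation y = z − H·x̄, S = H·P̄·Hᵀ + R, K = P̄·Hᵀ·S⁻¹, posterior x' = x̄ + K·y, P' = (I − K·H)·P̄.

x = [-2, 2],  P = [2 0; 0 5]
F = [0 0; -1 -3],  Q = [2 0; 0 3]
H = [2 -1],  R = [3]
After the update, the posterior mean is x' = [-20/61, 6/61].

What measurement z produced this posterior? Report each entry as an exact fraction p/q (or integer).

z = [-1]

x̄ = F·x = [0, -4]
P̄ = F·P·Fᵀ + Q = [2 0; 0 50]
S = H·P̄·Hᵀ + R = [61]
K = P̄·Hᵀ·S⁻¹ = [4/61; -50/61]
x' − x̄ = [-20/61, 250/61] = K·y
y = (KᵀK)⁻¹·Kᵀ·(x' − x̄) = [-5]
z = y + H·x̄ = [-5] + [4] = [-1]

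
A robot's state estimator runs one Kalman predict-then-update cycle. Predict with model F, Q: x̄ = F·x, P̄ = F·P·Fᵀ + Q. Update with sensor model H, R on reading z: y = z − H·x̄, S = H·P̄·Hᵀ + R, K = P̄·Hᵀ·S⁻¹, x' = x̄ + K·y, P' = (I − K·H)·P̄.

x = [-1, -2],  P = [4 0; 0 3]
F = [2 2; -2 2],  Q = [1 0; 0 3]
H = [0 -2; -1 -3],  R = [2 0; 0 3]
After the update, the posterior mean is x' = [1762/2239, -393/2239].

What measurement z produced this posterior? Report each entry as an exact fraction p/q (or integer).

z = [1, -1]

x̄ = F·x = [-6, -2]
P̄ = F·P·Fᵀ + Q = [29 -4; -4 31]
S = H·P̄·Hᵀ + R = [126 178; 178 287]
K = P̄·Hᵀ·S⁻¹ = [2661/2239 -1783/2239; -976/2239 -89/2239]
x' − x̄ = [15196/2239, 4085/2239] = K·y
y = (KᵀK)⁻¹·Kᵀ·(x' − x̄) = [-3, -13]
z = y + H·x̄ = [-3, -13] + [4, 12] = [1, -1]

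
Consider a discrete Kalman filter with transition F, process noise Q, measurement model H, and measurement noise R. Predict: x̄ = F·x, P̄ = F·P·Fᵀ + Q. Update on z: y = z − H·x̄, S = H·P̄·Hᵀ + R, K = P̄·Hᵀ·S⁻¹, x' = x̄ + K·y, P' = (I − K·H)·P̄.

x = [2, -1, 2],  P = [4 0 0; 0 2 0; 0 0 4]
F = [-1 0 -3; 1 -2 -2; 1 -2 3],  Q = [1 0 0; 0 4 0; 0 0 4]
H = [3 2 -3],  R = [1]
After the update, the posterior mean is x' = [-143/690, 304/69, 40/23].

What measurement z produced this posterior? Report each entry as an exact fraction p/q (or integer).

x̄ = F·x = [-8, 0, 10]
P̄ = F·P·Fᵀ + Q = [41 20 -40; 20 32 -12; -40 -12 52]
S = H·P̄·Hᵀ + R = [2070]
K = P̄·Hᵀ·S⁻¹ = [283/2070; 16/207; -10/69]
x' − x̄ = [5377/690, 304/69, -190/23] = K·y
y = (KᵀK)⁻¹·Kᵀ·(x' − x̄) = [57]
z = y + H·x̄ = [57] + [-54] = [3]

z = [3]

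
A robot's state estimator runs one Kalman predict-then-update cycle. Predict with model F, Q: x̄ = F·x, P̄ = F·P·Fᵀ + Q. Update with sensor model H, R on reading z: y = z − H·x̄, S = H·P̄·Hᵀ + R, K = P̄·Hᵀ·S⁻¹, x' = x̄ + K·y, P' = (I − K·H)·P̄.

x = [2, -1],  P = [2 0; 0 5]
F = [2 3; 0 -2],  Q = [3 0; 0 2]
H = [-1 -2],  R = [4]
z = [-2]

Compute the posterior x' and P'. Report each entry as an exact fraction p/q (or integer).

x̄ = F·x = [1, 2]
P̄ = F·P·Fᵀ + Q = [56 -30; -30 22]
y = z − H·x̄ = [3]
S = H·P̄·Hᵀ + R = [28]
K = P̄·Hᵀ·S⁻¹ = [1/7; -1/2]
x' = x̄ + K·y = [10/7, 1/2]
P' = (I − K·H)·P̄ = [388/7 -28; -28 15]

x' = [10/7, 1/2]
P' = [388/7 -28; -28 15]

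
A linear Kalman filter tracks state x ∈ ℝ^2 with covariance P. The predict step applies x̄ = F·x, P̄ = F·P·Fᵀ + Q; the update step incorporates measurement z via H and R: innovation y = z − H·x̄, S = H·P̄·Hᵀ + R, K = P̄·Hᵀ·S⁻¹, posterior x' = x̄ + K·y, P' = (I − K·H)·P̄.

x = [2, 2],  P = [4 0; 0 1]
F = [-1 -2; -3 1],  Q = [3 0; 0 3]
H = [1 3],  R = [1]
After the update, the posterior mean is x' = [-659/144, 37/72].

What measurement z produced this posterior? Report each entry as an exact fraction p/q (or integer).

x̄ = F·x = [-6, -4]
P̄ = F·P·Fᵀ + Q = [11 10; 10 40]
S = H·P̄·Hᵀ + R = [432]
K = P̄·Hᵀ·S⁻¹ = [41/432; 65/216]
x' − x̄ = [205/144, 325/72] = K·y
y = (KᵀK)⁻¹·Kᵀ·(x' − x̄) = [15]
z = y + H·x̄ = [15] + [-18] = [-3]

z = [-3]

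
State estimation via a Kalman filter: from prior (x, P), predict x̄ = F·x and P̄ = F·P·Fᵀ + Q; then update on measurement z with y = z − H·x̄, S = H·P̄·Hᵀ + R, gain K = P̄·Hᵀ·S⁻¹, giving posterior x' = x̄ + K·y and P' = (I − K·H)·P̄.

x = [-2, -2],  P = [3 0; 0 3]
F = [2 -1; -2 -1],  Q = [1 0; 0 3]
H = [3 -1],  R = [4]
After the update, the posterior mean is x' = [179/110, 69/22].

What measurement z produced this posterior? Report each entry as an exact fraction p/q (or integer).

x̄ = F·x = [-2, 6]
P̄ = F·P·Fᵀ + Q = [16 -9; -9 18]
S = H·P̄·Hᵀ + R = [220]
K = P̄·Hᵀ·S⁻¹ = [57/220; -9/44]
x' − x̄ = [399/110, -63/22] = K·y
y = (KᵀK)⁻¹·Kᵀ·(x' − x̄) = [14]
z = y + H·x̄ = [14] + [-12] = [2]

z = [2]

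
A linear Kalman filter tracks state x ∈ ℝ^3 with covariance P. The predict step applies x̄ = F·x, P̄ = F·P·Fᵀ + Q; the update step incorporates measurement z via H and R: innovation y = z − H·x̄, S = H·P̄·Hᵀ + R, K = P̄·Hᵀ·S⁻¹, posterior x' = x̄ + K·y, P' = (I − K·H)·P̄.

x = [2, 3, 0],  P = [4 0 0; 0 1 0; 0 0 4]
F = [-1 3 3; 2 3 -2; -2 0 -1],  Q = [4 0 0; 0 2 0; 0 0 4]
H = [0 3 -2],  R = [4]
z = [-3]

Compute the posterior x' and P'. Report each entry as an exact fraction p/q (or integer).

x' = [7131/583, 329/583, 1268/583]
P' = [27178/583 -4564/583 -6724/583; -4564/583 4044/583 5776/583; -6724/583 5776/583 8808/583]

x̄ = F·x = [7, 13, -4]
P̄ = F·P·Fᵀ + Q = [53 -23 -4; -23 43 -8; -4 -8 24]
y = z − H·x̄ = [-50]
S = H·P̄·Hᵀ + R = [583]
K = P̄·Hᵀ·S⁻¹ = [-61/583; 145/583; -72/583]
x' = x̄ + K·y = [7131/583, 329/583, 1268/583]
P' = (I − K·H)·P̄ = [27178/583 -4564/583 -6724/583; -4564/583 4044/583 5776/583; -6724/583 5776/583 8808/583]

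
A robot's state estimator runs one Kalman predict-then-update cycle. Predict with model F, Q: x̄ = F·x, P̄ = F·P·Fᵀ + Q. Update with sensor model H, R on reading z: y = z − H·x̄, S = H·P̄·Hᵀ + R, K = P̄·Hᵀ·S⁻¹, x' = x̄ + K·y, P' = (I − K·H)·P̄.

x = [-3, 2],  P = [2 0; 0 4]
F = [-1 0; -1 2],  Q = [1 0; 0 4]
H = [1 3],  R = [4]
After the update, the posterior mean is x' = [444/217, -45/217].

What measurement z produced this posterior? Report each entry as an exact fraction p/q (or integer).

z = [1]

x̄ = F·x = [3, 7]
P̄ = F·P·Fᵀ + Q = [3 2; 2 22]
S = H·P̄·Hᵀ + R = [217]
K = P̄·Hᵀ·S⁻¹ = [9/217; 68/217]
x' − x̄ = [-207/217, -1564/217] = K·y
y = (KᵀK)⁻¹·Kᵀ·(x' − x̄) = [-23]
z = y + H·x̄ = [-23] + [24] = [1]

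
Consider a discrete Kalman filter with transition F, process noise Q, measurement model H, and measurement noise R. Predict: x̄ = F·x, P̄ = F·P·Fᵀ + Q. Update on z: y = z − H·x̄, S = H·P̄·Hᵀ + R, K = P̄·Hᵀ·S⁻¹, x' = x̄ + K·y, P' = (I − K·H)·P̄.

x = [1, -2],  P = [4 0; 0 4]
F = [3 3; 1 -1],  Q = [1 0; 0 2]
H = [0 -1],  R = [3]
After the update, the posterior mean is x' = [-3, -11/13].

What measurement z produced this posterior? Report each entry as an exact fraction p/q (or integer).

x̄ = F·x = [-3, 3]
P̄ = F·P·Fᵀ + Q = [73 0; 0 10]
S = H·P̄·Hᵀ + R = [13]
K = P̄·Hᵀ·S⁻¹ = [0; -10/13]
x' − x̄ = [0, -50/13] = K·y
y = (KᵀK)⁻¹·Kᵀ·(x' − x̄) = [5]
z = y + H·x̄ = [5] + [-3] = [2]

z = [2]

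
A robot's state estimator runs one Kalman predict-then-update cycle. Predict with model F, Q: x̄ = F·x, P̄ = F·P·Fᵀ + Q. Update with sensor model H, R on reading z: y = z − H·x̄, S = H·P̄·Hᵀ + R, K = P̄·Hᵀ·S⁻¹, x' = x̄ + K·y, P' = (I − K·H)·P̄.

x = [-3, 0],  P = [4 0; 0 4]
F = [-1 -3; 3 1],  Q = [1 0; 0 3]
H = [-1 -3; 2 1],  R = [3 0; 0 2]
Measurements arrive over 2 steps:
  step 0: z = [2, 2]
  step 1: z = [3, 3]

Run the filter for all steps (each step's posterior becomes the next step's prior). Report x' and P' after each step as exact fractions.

step 0: x̄ = F·x = [3, -9]
step 0: P̄ = F·P·Fᵀ + Q = [41 -24; -24 43]
step 0: y = z − H·x̄ = [-22, 5]
step 0: S = H·P̄·Hᵀ + R = [287 -43; -43 113]
step 0: K = P̄·Hᵀ·S⁻¹ = [1999/10194 5993/10194; -6040/15291 -2975/15291]
step 0: x' = x̄ + K·y = [5523/3398, -6538/5097]
step 0: P' = (I − K·H)·P̄ = [2797/3398 -2398/5097; -2398/5097 8438/15291]
step 1: x̄ = F·x = [7553/3398, 36631/10194]
step 1: P̄ = F·P·Fᵀ + Q = [13479/3398 5911/10194; 5911/10194 248851/30582]
step 1: y = z − H·x̄ = [27189/1699, -51367/10194]
step 1: S = H·P̄·Hᵀ + R = [142173/1699 -185551/5097; -185551/5097 866191/30582]
step 1: K = P̄·Hᵀ·S⁻¹ = [4535210/31954459 15433755/31954459; -11297032/31954459 -4031279/31954459]
step 1: x' = x̄ + K·y = [65834544/31954459, -45647589/31954459]
step 1: P' = (I − K·H)·P̄ = [21241632/31954459 -11615754/31954459; -11615754/31954459 15168950/31954459]

step 0: x' = [5523/3398, -6538/5097], P' = [2797/3398 -2398/5097; -2398/5097 8438/15291]
step 1: x' = [65834544/31954459, -45647589/31954459], P' = [21241632/31954459 -11615754/31954459; -11615754/31954459 15168950/31954459]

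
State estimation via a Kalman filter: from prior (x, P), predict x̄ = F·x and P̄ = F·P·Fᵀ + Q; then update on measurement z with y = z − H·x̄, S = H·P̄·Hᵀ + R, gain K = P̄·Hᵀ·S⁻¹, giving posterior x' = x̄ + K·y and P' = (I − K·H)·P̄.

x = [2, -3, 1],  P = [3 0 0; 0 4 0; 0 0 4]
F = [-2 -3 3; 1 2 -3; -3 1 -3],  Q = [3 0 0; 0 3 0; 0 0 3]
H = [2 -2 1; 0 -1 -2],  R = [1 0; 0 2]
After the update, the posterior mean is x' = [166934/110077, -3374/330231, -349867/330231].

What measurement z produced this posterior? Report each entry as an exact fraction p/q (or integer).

z = [2, 2]

x̄ = F·x = [8, -7, -12]
P̄ = F·P·Fᵀ + Q = [87 -66 -30; -66 58 35; -30 35 70]
S = H·P̄·Hᵀ + R = [919 333; 333 480]
K = P̄·Hᵀ·S⁻¹ = [30174/110077 7962/110077; -19872/110077 -46703/330231; 9825/110077 -140845/330231]
x' − x̄ = [-713682/110077, 2308243/330231, 3612905/330231] = K·y
y = (KᵀK)⁻¹·Kᵀ·(x' − x̄) = [-16, -29]
z = y + H·x̄ = [-16, -29] + [18, 31] = [2, 2]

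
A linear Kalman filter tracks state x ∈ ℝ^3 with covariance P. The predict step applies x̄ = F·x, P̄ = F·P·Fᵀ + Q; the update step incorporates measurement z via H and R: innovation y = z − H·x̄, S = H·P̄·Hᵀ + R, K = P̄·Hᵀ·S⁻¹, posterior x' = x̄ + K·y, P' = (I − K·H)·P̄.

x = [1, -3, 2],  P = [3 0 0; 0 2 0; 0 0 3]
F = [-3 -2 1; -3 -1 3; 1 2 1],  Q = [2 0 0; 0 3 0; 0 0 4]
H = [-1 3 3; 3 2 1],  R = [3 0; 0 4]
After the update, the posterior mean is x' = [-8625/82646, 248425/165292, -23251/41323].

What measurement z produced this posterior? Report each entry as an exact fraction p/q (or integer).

z = [3, 2]

x̄ = F·x = [5, 6, -3]
P̄ = F·P·Fᵀ + Q = [40 40 -14; 40 59 -4; -14 -4 18]
S = H·P̄·Hᵀ + R = [508 420; 420 998]
K = P̄·Hᵀ·S⁻¹ = [-10049/82646 9816/41323; 13235/165292 16593/82646; 8666/41323 -4972/41323]
x' − x̄ = [-421855/82646, -743327/165292, 100718/41323] = K·y
y = (KᵀK)⁻¹·Kᵀ·(x' − x̄) = [-1, -22]
z = y + H·x̄ = [-1, -22] + [4, 24] = [3, 2]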